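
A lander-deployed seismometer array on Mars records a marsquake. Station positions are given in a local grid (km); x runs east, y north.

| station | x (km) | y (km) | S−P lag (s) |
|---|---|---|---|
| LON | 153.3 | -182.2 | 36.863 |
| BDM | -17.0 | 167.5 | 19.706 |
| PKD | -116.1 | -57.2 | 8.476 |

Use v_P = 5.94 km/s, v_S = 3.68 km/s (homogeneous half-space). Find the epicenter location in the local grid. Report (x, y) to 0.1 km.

Distance from S−P lag: d = Δt · v_P v_S / (v_P − v_S) = Δt · (5.94·3.68)/(5.94−3.68) ≈ 9.6722·Δt.
So d_LON = 356.55, d_BDM = 190.60, d_PKD = 81.98 km.
Circle about each station: (x − 153.3)² + (y + 182.2)² = 356.55²; (x + 17.0)² + (y − 167.5)² = 190.60²; (x + 116.1)² + (y + 57.2)² = 81.98².
Subtracting pairs of circle equations eliminates x²+y² and gives linear equations (the radical axes):
-340.6 x + 699.4 y = 62447.06
-538.8 x + 250.0 y = 80460.50
Solving the 2×2 system: x ≈ -139.4, y ≈ 21.4 km.

(-139.4, 21.4)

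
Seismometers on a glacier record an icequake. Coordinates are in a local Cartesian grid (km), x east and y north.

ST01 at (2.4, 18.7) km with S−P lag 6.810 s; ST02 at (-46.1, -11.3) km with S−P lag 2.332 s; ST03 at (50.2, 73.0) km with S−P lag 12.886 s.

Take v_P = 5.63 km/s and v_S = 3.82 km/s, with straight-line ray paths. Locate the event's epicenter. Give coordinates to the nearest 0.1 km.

-56.2 km east, -37.1 km north

Distance from S−P lag: d = Δt · v_P v_S / (v_P − v_S) = Δt · (5.63·3.82)/(5.63−3.82) ≈ 11.8821·Δt.
So d_ST01 = 80.92, d_ST02 = 27.71, d_ST03 = 153.11 km.
Circle about each station: (x − 2.4)² + (y − 18.7)² = 80.92²; (x + 46.1)² + (y + 11.3)² = 27.71²; (x − 50.2)² + (y − 73.0)² = 153.11².
Subtracting pairs of circle equations eliminates x²+y² and gives linear equations (the radical axes):
-97.0 x − 60.0 y = 7677.65
95.6 x + 108.6 y = -9401.04
Solving the 2×2 system: x ≈ -56.2, y ≈ -37.1 km.
Check against ST01 (with the unrounded x, y): √((x − 2.4)²+(y − 18.7)²) = 80.91 ≈ 80.92 km. ✓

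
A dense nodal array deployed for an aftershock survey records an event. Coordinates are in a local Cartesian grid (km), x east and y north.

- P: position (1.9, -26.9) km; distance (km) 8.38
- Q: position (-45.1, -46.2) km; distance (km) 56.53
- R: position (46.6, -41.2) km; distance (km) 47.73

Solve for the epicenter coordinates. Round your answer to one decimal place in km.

Circle about each station: (x − 1.9)² + (y + 26.9)² = 8.38²; (x + 45.1)² + (y + 46.2)² = 56.53²; (x − 46.6)² + (y + 41.2)² = 47.73².
Subtracting the P equation from the Q and R equations removes the quadratic terms:
-94.0 x − 38.6 y = 315.81
89.4 x − 28.6 y = 933.85
Solving the 2×2 system: x ≈ 4.4, y ≈ -18.9 km.

(4.4, -18.9)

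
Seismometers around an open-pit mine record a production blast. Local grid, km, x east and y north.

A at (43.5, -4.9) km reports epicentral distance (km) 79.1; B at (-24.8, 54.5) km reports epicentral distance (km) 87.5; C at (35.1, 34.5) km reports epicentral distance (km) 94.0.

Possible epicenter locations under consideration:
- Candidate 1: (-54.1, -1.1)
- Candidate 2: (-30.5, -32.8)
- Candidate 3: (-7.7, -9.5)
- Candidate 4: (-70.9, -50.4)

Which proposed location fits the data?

Candidate 2

For each candidate, compare |candidate − station| to the reported distance:
Candidate 1: residuals A 18.6, B 24.7, C 2.0 → max 24.7 km
Candidate 2: residuals A 0.0, B 0.0, C 0.0 → max 0.0 km
Candidate 3: residuals A 27.7, B 21.3, C 32.6 → max 32.6 km
Candidate 4: residuals A 44.0, B 27.1, C 41.8 → max 44.0 km
Only Candidate 2 has all residuals ≈ 0.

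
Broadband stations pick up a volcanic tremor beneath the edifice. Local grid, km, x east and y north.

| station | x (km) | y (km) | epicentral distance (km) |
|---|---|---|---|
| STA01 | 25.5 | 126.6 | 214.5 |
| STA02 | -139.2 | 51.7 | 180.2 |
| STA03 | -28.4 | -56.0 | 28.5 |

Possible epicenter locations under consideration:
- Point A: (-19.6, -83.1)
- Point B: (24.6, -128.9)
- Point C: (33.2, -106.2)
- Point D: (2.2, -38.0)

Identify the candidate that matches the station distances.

For each candidate, compare |candidate − station| to the reported distance:
Point A: residuals STA01 0.0, STA02 0.0, STA03 0.0 → max 0.0 km
Point B: residuals STA01 41.0, STA02 63.6, STA03 61.6 → max 63.6 km
Point C: residuals STA01 18.4, STA02 53.6, STA03 51.0 → max 53.6 km
Point D: residuals STA01 48.3, STA02 12.7, STA03 7.0 → max 48.3 km
Only Point A has all residuals ≈ 0.

Point A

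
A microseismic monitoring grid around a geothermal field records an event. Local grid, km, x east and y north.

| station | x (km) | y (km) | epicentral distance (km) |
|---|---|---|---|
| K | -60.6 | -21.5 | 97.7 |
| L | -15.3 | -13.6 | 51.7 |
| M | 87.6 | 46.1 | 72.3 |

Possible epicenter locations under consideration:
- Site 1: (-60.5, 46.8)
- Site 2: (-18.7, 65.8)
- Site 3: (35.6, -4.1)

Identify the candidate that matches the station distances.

For each candidate, compare |candidate − station| to the reported distance:
Site 1: residuals K 29.4, L 23.7, M 75.8 → max 75.8 km
Site 2: residuals K 0.9, L 27.8, M 35.8 → max 35.8 km
Site 3: residuals K 0.1, L 0.1, M 0.0 → max 0.1 km
Only Site 3 has all residuals ≈ 0.

Site 3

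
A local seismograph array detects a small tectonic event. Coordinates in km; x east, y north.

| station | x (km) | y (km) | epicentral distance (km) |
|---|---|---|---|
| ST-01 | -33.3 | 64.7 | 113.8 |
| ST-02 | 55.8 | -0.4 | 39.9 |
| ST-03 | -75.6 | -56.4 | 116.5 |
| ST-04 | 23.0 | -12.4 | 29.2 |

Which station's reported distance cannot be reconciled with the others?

Solve using three stations at a time. Using ST-02, ST-03, ST-04 (subtract circle equations pairwise → linear system) gives (x, y) ≈ (39.2, -36.5).
Distances from that point to each station vs reported:
  ST-01: calculated 124.5 vs reported 113.8 → residual 10.7 km
  ST-02: calculated 39.8 vs reported 39.9 → residual 0.1 km
  ST-03: calculated 116.5 vs reported 116.5 → residual 0.0 km
  ST-04: calculated 29.0 vs reported 29.2 → residual 0.2 km
ST-02, ST-03, ST-04 are mutually consistent (residuals ≈ 0); ST-01 is off by 10.7 km.

ST-01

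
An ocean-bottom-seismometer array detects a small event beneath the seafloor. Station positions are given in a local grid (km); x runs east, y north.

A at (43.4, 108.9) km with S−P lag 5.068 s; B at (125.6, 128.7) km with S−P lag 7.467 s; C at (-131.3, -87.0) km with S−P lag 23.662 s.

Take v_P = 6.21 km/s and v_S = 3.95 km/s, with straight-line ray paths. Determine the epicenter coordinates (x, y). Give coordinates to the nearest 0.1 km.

76.0 km east, 64.6 km north

Distance from S−P lag: d = Δt · v_P v_S / (v_P − v_S) = Δt · (6.21·3.95)/(6.21−3.95) ≈ 10.8538·Δt.
So d_A = 55.01, d_B = 81.05, d_C = 256.82 km.
Circle about each station: (x − 43.4)² + (y − 108.9)² = 55.01²; (x − 125.6)² + (y − 128.7)² = 81.05²; (x + 131.3)² + (y + 87.0)² = 256.82².
Subtracting pairs of circle equations eliminates x²+y² and gives linear equations (the radical axes):
164.4 x + 39.6 y = 15053.28
-349.4 x − 391.8 y = -51864.49
Solving the 2×2 system: x ≈ 76.0, y ≈ 64.6 km.
Check against A (with the unrounded x, y): √((x − 43.4)²+(y − 108.9)²) = 55.01 ≈ 55.01 km. ✓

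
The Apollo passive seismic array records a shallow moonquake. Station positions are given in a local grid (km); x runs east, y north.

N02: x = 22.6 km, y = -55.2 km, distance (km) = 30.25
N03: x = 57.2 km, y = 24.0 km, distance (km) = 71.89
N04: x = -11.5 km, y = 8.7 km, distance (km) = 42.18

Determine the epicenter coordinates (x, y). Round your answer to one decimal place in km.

(8.2, -28.6)

Circle about each station: (x − 22.6)² + (y + 55.2)² = 30.25²; (x − 57.2)² + (y − 24.0)² = 71.89²; (x + 11.5)² + (y − 8.7)² = 42.18².
Subtracting pairs of circle equations eliminates x²+y² and gives linear equations (the radical axes):
69.2 x + 158.4 y = -3963.07
-68.2 x + 127.8 y = -4213.95
Solving the 2×2 system: x ≈ 8.2, y ≈ -28.6 km.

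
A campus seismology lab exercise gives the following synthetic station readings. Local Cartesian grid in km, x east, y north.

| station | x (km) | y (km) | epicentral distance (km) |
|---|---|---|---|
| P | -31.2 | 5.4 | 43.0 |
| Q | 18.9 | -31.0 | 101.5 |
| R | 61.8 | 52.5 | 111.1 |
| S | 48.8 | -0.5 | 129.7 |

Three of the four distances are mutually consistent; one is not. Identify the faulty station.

S

Solve using three stations at a time. Using P, Q, R (subtract circle equations pairwise → linear system) gives (x, y) ≈ (-48.9, 44.4).
Distances from that point to each station vs reported:
  P: calculated 42.9 vs reported 43.0 → residual 0.1 km
  Q: calculated 101.4 vs reported 101.5 → residual 0.1 km
  R: calculated 111.0 vs reported 111.1 → residual 0.1 km
  S: calculated 107.6 vs reported 129.7 → residual 22.1 km
P, Q, R are mutually consistent (residuals ≈ 0); S is off by 22.1 km.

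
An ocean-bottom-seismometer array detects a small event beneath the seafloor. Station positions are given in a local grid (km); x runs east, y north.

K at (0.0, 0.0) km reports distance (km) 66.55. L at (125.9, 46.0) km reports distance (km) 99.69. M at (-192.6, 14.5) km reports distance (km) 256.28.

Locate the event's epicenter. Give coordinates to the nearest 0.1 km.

60.0 km east, -28.8 km north

Circle about each station: x² + y² = 66.55²; (x − 125.9)² + (y − 46.0)² = 99.69²; (x + 192.6)² + (y − 14.5)² = 256.28².
Subtracting pairs of circle equations eliminates x²+y² and gives linear equations (the radical axes):
251.8 x + 92.0 y = 12457.62
-385.2 x + 29.0 y = -23945.53
Solving the 2×2 system: x ≈ 60.0, y ≈ -28.8 km.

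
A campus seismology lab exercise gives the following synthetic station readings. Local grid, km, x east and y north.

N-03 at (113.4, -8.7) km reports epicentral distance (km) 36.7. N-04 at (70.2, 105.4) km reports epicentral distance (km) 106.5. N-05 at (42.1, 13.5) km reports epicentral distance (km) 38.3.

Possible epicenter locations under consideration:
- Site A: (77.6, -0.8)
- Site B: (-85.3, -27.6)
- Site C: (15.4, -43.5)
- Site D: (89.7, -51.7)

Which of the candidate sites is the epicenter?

Site A

For each candidate, compare |candidate − station| to the reported distance:
Site A: residuals N-03 0.0, N-04 0.0, N-05 0.0 → max 0.0 km
Site B: residuals N-03 162.9, N-04 98.1, N-05 95.6 → max 162.9 km
Site C: residuals N-03 67.3, N-04 52.2, N-05 24.6 → max 67.3 km
Site D: residuals N-03 12.4, N-04 51.8, N-05 42.4 → max 51.8 km
Only Site A has all residuals ≈ 0.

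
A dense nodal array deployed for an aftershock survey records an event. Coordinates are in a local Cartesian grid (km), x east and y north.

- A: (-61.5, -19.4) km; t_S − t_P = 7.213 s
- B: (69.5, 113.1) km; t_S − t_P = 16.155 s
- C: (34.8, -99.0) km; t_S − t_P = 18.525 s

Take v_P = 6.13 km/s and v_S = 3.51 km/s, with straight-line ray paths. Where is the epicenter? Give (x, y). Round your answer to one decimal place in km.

Distance from S−P lag: d = Δt · v_P v_S / (v_P − v_S) = Δt · (6.13·3.51)/(6.13−3.51) ≈ 8.2123·Δt.
So d_A = 59.24, d_B = 132.67, d_C = 152.13 km.
Circle about each station: (x + 61.5)² + (y + 19.4)² = 59.24²; (x − 69.5)² + (y − 113.1)² = 132.67²; (x − 34.8)² + (y + 99.0)² = 152.13².
Subtracting the A equation from the B and C equations removes the quadratic terms:
262.0 x + 265.0 y = -628.70
192.6 x − 159.2 y = -12780.73
Solving the 2×2 system: x ≈ -37.6, y ≈ 34.8 km.

x ≈ -37.6 km, y ≈ 34.8 km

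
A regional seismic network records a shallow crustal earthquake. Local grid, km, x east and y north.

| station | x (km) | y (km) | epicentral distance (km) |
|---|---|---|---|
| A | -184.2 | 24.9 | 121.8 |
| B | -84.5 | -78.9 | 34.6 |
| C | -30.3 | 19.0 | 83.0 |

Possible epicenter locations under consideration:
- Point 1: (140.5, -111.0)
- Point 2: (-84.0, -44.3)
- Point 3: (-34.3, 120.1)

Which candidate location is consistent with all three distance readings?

For each candidate, compare |candidate − station| to the reported distance:
Point 1: residuals A 230.2, B 192.7, C 131.6 → max 230.2 km
Point 2: residuals A 0.0, B 0.0, C 0.0 → max 0.0 km
Point 3: residuals A 55.8, B 170.6, C 18.2 → max 170.6 km
Only Point 2 has all residuals ≈ 0.

Point 2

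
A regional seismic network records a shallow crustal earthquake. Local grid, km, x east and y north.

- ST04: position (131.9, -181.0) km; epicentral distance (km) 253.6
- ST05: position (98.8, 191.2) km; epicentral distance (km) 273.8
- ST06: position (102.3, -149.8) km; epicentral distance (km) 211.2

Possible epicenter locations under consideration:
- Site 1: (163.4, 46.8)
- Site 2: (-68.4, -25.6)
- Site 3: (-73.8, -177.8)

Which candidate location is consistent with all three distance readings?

Site 2

For each candidate, compare |candidate − station| to the reported distance:
Site 1: residuals ST04 23.6, ST05 115.6, ST06 5.3 → max 115.6 km
Site 2: residuals ST04 0.1, ST05 0.0, ST06 0.1 → max 0.1 km
Site 3: residuals ST04 47.9, ST05 133.6, ST06 32.9 → max 133.6 km
Only Site 2 has all residuals ≈ 0.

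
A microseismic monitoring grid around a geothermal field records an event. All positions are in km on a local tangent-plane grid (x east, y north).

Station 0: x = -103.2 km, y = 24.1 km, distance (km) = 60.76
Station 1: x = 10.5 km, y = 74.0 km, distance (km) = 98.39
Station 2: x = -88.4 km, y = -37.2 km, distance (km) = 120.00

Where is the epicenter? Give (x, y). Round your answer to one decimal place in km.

Circle about each station: (x + 103.2)² + (y − 24.1)² = 60.76²; (x − 10.5)² + (y − 74.0)² = 98.39²; (x + 88.4)² + (y + 37.2)² = 120.00².
Subtracting the Station 0 equation from the Station 1 and Station 2 equations removes the quadratic terms:
227.4 x + 99.8 y = -11633.61
29.6 x − 122.6 y = -12740.87
Solving the 2×2 system: x ≈ -87.5, y ≈ 82.8 km.
Check against Station 0 (with the unrounded x, y): √((x + 103.2)²+(y − 24.1)²) = 60.76 ≈ 60.76 km. ✓

(-87.5, 82.8)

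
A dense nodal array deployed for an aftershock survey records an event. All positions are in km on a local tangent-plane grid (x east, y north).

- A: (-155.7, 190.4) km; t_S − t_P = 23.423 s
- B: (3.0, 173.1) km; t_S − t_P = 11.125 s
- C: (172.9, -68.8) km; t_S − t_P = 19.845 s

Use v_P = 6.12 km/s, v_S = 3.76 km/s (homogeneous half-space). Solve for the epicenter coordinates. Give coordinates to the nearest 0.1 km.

Distance from S−P lag: d = Δt · v_P v_S / (v_P − v_S) = Δt · (6.12·3.76)/(6.12−3.76) ≈ 9.7505·Δt.
So d_A = 228.39, d_B = 108.47, d_C = 193.50 km.
Circle about each station: (x + 155.7)² + (y − 190.4)² = 228.39²; (x − 3.0)² + (y − 173.1)² = 108.47²; (x − 172.9)² + (y + 68.8)² = 193.50².
Subtracting the A equation from the B and C equations removes the quadratic terms:
317.4 x − 34.6 y = 9874.21
657.2 x − 518.4 y = -11147.06
Solving the 2×2 system: x ≈ 38.8, y ≈ 70.7 km.
Check against A (with the unrounded x, y): √((x + 155.7)²+(y − 190.4)²) = 228.39 ≈ 228.39 km. ✓

(38.8, 70.7)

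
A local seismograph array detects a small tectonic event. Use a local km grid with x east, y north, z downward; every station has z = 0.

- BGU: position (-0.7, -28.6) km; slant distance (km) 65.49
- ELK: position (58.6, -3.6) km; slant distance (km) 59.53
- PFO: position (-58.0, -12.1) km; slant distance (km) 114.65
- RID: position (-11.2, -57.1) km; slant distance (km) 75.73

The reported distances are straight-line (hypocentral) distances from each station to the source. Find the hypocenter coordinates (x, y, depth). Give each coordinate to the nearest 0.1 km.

(43.5, -35.7, 47.8)

Each station gives a sphere (x−x_i)² + (y−y_i)² + z² = d_i² (stations at z=0).
Subtracting the BGU sphere from ELK and PFO: z² cancels, leaving linear equations in x and y:
118.6 x + 50.0 y = 3373.59
-114.6 x + 33.0 y = -6163.72
Solving: x ≈ 43.501, y ≈ -35.712 km (keep extra digits for the depth step; rounded: 43.5, -35.7).
Then from the BGU sphere: z² = 65.49² − (x + 0.7)² − (y + 28.6)² with x = 43.501, y = -35.712, so z ≈ 47.798 ≈ 47.8 km.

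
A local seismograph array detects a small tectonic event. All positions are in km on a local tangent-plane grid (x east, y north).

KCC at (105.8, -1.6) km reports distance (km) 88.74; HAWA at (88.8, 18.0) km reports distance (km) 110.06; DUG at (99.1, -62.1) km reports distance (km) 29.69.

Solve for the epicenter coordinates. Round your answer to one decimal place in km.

108.4 km east, -90.3 km north

Circle about each station: (x − 105.8)² + (y + 1.6)² = 88.74²; (x − 88.8)² + (y − 18.0)² = 110.06²; (x − 99.1)² + (y + 62.1)² = 29.69².
Subtracting the KCC equation from the HAWA and DUG equations removes the quadratic terms:
-34.0 x + 39.2 y = -7225.18
-13.4 x − 121.0 y = 9474.31
Solving the 2×2 system: x ≈ 108.4, y ≈ -90.3 km.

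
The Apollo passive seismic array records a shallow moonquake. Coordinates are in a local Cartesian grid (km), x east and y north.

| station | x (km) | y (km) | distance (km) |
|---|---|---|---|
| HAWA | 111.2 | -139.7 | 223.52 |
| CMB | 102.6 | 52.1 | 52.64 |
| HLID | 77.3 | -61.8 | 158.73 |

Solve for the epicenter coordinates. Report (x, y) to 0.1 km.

Circle about each station: (x − 111.2)² + (y + 139.7)² = 223.52²; (x − 102.6)² + (y − 52.1)² = 52.64²; (x − 77.3)² + (y + 61.8)² = 158.73².
Subtracting the HAWA equation from the CMB and HLID equations removes the quadratic terms:
-17.2 x + 383.6 y = 28549.86
-67.8 x + 155.8 y = 2678.98
Solving the 2×2 system: x ≈ 146.6, y ≈ 81.0 km.
Check against HAWA (with the unrounded x, y): √((x − 111.2)²+(y + 139.7)²) = 223.52 ≈ 223.52 km. ✓

(146.6, 81.0)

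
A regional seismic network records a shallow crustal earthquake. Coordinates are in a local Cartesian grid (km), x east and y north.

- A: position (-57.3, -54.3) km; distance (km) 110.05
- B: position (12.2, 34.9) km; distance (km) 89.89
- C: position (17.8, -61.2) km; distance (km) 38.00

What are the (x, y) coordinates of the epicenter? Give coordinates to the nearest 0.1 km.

(52.4, -45.5)

Circle about each station: (x + 57.3)² + (y + 54.3)² = 110.05²; (x − 12.2)² + (y − 34.9)² = 89.89²; (x − 17.8)² + (y + 61.2)² = 38.00².
Subtracting the A equation from the B and C equations removes the quadratic terms:
139.0 x + 178.4 y = -834.14
150.2 x − 13.8 y = 8497.50
Solving the 2×2 system: x ≈ 52.4, y ≈ -45.5 km.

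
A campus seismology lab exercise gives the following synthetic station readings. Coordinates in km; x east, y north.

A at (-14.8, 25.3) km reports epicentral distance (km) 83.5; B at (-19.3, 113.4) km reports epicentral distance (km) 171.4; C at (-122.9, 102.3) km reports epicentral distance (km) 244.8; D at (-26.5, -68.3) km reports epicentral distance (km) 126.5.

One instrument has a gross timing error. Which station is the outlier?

A

Solve using three stations at a time. Using B, C, D (subtract circle equations pairwise → linear system) gives (x, y) ≈ (89.9, -18.7).
Distances from that point to each station vs reported:
  A: calculated 113.6 vs reported 83.5 → residual 30.1 km
  B: calculated 171.4 vs reported 171.4 → residual 0.0 km
  C: calculated 244.8 vs reported 244.8 → residual 0.0 km
  D: calculated 126.5 vs reported 126.5 → residual 0.0 km
B, C, D are mutually consistent (residuals ≈ 0); A is off by 30.1 km.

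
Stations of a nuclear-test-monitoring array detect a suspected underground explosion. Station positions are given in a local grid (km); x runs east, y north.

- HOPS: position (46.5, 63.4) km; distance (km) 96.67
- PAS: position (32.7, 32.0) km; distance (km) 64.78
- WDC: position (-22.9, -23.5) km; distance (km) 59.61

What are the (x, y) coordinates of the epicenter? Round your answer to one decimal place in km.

36.0 km east, -32.7 km north

Circle about each station: (x − 46.5)² + (y − 63.4)² = 96.67²; (x − 32.7)² + (y − 32.0)² = 64.78²; (x + 22.9)² + (y + 23.5)² = 59.61².
Subtracting pairs of circle equations eliminates x²+y² and gives linear equations (the radical axes):
-27.6 x − 62.8 y = 1060.12
-138.8 x − 173.8 y = 686.59
Solving the 2×2 system: x ≈ 36.0, y ≈ -32.7 km.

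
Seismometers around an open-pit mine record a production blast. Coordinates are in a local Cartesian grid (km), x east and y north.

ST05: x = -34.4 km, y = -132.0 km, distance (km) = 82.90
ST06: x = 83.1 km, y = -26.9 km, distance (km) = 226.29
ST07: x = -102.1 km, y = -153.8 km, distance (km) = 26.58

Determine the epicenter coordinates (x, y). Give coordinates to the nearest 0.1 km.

x ≈ -117.3 km, y ≈ -132.0 km

Circle about each station: (x + 34.4)² + (y + 132.0)² = 82.90²; (x − 83.1)² + (y + 26.9)² = 226.29²; (x + 102.1)² + (y + 153.8)² = 26.58².
Subtracting pairs of circle equations eliminates x²+y² and gives linear equations (the radical axes):
235.0 x + 210.2 y = -55312.89
-135.4 x − 43.6 y = 21637.40
Solving the 2×2 system: x ≈ -117.3, y ≈ -132.0 km.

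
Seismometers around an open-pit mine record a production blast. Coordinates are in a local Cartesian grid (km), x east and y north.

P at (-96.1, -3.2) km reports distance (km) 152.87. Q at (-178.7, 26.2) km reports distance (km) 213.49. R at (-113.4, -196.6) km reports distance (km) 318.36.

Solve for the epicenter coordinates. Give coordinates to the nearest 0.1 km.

x ≈ 25.0 km, y ≈ 90.1 km

Circle about each station: (x + 96.1)² + (y + 3.2)² = 152.87²; (x + 178.7)² + (y − 26.2)² = 213.49²; (x + 113.4)² + (y + 196.6)² = 318.36².
Subtracting the P equation from the Q and R equations removes the quadratic terms:
-165.2 x + 58.8 y = 1165.94
-34.6 x − 386.8 y = -35718.18
Solving the 2×2 system: x ≈ 25.0, y ≈ 90.1 km.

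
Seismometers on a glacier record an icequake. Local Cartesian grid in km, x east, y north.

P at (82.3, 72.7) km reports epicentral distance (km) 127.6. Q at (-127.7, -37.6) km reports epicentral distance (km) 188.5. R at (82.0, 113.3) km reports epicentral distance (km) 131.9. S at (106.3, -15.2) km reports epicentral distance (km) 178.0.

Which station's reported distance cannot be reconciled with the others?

Solve using three stations at a time. Using P, R, S (subtract circle equations pairwise → linear system) gives (x, y) ≈ (-45.0, 78.3).
Distances from that point to each station vs reported:
  P: calculated 127.5 vs reported 127.6 → residual 0.1 km
  Q: calculated 142.4 vs reported 188.5 → residual 46.1 km
  R: calculated 131.8 vs reported 131.9 → residual 0.1 km
  S: calculated 177.9 vs reported 178.0 → residual 0.1 km
P, R, S are mutually consistent (residuals ≈ 0); Q is off by 46.1 km.

Q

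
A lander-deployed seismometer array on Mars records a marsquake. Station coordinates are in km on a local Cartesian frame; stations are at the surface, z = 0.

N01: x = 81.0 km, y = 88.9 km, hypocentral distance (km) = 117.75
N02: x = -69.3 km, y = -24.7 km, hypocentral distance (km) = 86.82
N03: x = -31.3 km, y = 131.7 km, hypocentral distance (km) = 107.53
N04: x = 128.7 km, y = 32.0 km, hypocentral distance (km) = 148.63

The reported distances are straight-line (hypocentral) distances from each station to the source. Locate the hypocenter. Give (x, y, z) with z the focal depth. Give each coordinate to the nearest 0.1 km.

Each station gives a sphere (x−x_i)² + (y−y_i)² + z² = d_i² (stations at z=0).
Subtracting the N01 sphere from N02 and N03: z² cancels, leaving linear equations in x and y:
-300.6 x − 227.2 y = -2724.28
-224.6 x + 85.6 y = 6162.73
Solving: x ≈ -15.203, y ≈ 32.105 km (keep extra digits for the depth step; rounded: -15.2, 32.1).
Then from the N01 sphere: z² = 117.75² − (x − 81.0)² − (y − 88.9)² with x = -15.203, y = 32.105, so z ≈ 37.207 ≈ 37.2 km.

x ≈ -15.2 km, y ≈ 32.1 km, depth ≈ 37.2 km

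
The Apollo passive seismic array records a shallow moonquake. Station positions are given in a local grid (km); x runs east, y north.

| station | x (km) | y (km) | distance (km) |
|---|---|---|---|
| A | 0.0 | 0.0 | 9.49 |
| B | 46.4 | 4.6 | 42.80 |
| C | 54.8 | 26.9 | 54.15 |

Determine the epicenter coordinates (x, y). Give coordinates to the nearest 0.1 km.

Circle about each station: x² + y² = 9.49²; (x − 46.4)² + (y − 4.6)² = 42.80²; (x − 54.8)² + (y − 26.9)² = 54.15².
Subtracting the A equation from the B and C equations removes the quadratic terms:
92.8 x + 9.2 y = 432.34
109.6 x + 53.8 y = 884.49
Solving the 2×2 system: x ≈ 3.8, y ≈ 8.7 km.

x ≈ 3.8 km, y ≈ 8.7 km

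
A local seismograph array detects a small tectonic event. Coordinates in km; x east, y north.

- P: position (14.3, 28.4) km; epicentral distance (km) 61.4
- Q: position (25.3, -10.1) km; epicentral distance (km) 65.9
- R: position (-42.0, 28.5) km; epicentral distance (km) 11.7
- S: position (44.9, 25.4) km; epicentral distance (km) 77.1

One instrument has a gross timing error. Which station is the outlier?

P

Solve using three stations at a time. Using Q, R, S (subtract circle equations pairwise → linear system) gives (x, y) ≈ (-32.1, 22.2).
Distances from that point to each station vs reported:
  P: calculated 46.8 vs reported 61.4 → residual 14.6 km
  Q: calculated 65.9 vs reported 65.9 → residual 0.0 km
  R: calculated 11.7 vs reported 11.7 → residual 0.0 km
  S: calculated 77.1 vs reported 77.1 → residual 0.0 km
Q, R, S are mutually consistent (residuals ≈ 0); P is off by 14.6 km.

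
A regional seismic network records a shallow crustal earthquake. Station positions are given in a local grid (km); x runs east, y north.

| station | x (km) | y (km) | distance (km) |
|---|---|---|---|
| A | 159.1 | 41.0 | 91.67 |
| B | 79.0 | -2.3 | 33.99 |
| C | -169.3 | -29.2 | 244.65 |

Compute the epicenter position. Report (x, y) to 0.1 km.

(68.1, 29.9)

Circle about each station: (x − 159.1)² + (y − 41.0)² = 91.67²; (x − 79.0)² + (y + 2.3)² = 33.99²; (x + 169.3)² + (y + 29.2)² = 244.65².
Subtracting the A equation from the B and C equations removes the quadratic terms:
-160.2 x − 86.6 y = -13499.45
-656.8 x − 140.4 y = -48928.91
Solving the 2×2 system: x ≈ 68.1, y ≈ 29.9 km.
Check against A (with the unrounded x, y): √((x − 159.1)²+(y − 41.0)²) = 91.67 ≈ 91.67 km. ✓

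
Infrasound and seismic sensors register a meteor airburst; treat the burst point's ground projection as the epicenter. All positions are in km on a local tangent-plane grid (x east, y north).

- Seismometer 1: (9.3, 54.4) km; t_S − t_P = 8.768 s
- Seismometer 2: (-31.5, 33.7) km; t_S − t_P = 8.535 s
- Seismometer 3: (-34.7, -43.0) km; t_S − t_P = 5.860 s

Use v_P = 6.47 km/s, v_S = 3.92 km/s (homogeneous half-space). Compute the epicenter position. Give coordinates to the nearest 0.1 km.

Distance from S−P lag: d = Δt · v_P v_S / (v_P − v_S) = Δt · (6.47·3.92)/(6.47−3.92) ≈ 9.9460·Δt.
So d_Seismometer 1 = 87.21, d_Seismometer 2 = 84.89, d_Seismometer 3 = 58.28 km.
Circle about each station: (x − 9.3)² + (y − 54.4)² = 87.21²; (x + 31.5)² + (y − 33.7)² = 84.89²; (x + 34.7)² + (y + 43.0)² = 58.28².
Subtracting the Seismometer 1 equation from the Seismometer 2 and Seismometer 3 equations removes the quadratic terms:
-81.6 x − 41.4 y = -518.64
-88.0 x − 194.8 y = 4216.27
Solving the 2×2 system: x ≈ 22.5, y ≈ -31.8 km.

(22.5, -31.8)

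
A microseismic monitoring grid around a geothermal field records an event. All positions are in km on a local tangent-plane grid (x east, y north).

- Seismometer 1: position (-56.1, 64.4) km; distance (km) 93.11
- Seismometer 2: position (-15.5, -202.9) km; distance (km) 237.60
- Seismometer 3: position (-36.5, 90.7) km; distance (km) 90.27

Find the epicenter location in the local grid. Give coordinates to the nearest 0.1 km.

x ≈ 30.5 km, y ≈ 30.2 km

Circle about each station: (x + 56.1)² + (y − 64.4)² = 93.11²; (x + 15.5)² + (y + 202.9)² = 237.60²; (x + 36.5)² + (y − 90.7)² = 90.27².
Subtracting the Seismometer 1 equation from the Seismometer 2 and Seismometer 3 equations removes the quadratic terms:
81.2 x − 534.6 y = -13670.20
39.2 x + 52.6 y = 2784.97
Solving the 2×2 system: x ≈ 30.5, y ≈ 30.2 km.
Check against Seismometer 1 (with the unrounded x, y): √((x + 56.1)²+(y − 64.4)²) = 93.12 ≈ 93.11 km. ✓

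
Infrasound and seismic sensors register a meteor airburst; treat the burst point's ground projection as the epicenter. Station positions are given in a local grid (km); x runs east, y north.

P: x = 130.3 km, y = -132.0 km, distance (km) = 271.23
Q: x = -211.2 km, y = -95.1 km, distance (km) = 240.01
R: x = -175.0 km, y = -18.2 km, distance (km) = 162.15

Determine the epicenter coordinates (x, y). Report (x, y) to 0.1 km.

Circle about each station: (x − 130.3)² + (y + 132.0)² = 271.23²; (x + 211.2)² + (y + 95.1)² = 240.01²; (x + 175.0)² + (y + 18.2)² = 162.15².
Subtracting the P equation from the Q and R equations removes the quadratic terms:
-683.0 x + 73.8 y = 35208.27
-610.6 x + 227.6 y = 43827.24
Solving the 2×2 system: x ≈ -43.3, y ≈ 76.4 km.
Check against P (with the unrounded x, y): √((x − 130.3)²+(y + 132.0)²) = 271.24 ≈ 271.23 km. ✓

(-43.3, 76.4)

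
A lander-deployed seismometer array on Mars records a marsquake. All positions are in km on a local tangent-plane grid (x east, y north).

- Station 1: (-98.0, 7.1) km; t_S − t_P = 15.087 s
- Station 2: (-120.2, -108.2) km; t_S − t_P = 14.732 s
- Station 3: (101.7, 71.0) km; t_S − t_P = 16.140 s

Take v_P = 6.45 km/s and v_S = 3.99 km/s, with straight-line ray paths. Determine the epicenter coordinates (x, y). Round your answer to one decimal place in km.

x ≈ 31.8 km, y ≈ -82.7 km

Distance from S−P lag: d = Δt · v_P v_S / (v_P − v_S) = Δt · (6.45·3.99)/(6.45−3.99) ≈ 10.4616·Δt.
So d_Station 1 = 157.83, d_Station 2 = 154.12, d_Station 3 = 168.85 km.
Circle about each station: (x + 98.0)² + (y − 7.1)² = 157.83²; (x + 120.2)² + (y + 108.2)² = 154.12²; (x − 101.7)² + (y − 71.0)² = 168.85².
Subtracting the Station 1 equation from the Station 2 and Station 3 equations removes the quadratic terms:
-44.4 x − 230.6 y = 17658.20
399.4 x + 127.8 y = 2129.47
Solving the 2×2 system: x ≈ 31.8, y ≈ -82.7 km.
Check against Station 1 (with the unrounded x, y): √((x + 98.0)²+(y − 7.1)²) = 157.83 ≈ 157.83 km. ✓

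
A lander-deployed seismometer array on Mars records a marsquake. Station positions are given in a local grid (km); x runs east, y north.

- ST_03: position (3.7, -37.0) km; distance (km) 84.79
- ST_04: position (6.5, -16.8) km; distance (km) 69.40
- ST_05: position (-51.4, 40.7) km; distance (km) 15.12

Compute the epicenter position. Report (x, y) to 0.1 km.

(-36.6, 37.6)

Circle about each station: (x − 3.7)² + (y + 37.0)² = 84.79²; (x − 6.5)² + (y + 16.8)² = 69.40²; (x + 51.4)² + (y − 40.7)² = 15.12².
Subtracting the ST_03 equation from the ST_04 and ST_05 equations removes the quadratic terms:
5.6 x + 40.4 y = 1314.78
-110.2 x + 155.4 y = 9876.49
Solving the 2×2 system: x ≈ -36.6, y ≈ 37.6 km.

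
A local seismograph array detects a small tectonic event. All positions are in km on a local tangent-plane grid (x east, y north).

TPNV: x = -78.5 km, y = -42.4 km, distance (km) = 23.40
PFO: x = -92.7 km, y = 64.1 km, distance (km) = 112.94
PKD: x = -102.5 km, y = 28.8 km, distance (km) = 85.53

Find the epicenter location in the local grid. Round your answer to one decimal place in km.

Circle about each station: (x + 78.5)² + (y + 42.4)² = 23.40²; (x + 92.7)² + (y − 64.1)² = 112.94²; (x + 102.5)² + (y − 28.8)² = 85.53².
Subtracting the TPNV equation from the PFO and PKD equations removes the quadratic terms:
-28.4 x + 213.0 y = -7465.79
-48.0 x + 142.4 y = -3392.14
Solving the 2×2 system: x ≈ -55.1, y ≈ -42.4 km.

-55.1 km east, -42.4 km north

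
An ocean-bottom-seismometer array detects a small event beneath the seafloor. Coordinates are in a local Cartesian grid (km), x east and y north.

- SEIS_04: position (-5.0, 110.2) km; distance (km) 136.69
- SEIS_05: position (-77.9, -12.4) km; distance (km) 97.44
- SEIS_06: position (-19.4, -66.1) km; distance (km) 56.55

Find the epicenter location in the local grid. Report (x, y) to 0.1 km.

Circle about each station: (x + 5.0)² + (y − 110.2)² = 136.69²; (x + 77.9)² + (y + 12.4)² = 97.44²; (x + 19.4)² + (y + 66.1)² = 56.55².
Subtracting the SEIS_04 equation from the SEIS_05 and SEIS_06 equations removes the quadratic terms:
-145.8 x − 245.2 y = 3242.73
-28.8 x − 352.6 y = 8062.78
Solving the 2×2 system: x ≈ 18.8, y ≈ -24.4 km.
Check against SEIS_04 (with the unrounded x, y): √((x + 5.0)²+(y − 110.2)²) = 136.69 ≈ 136.69 km. ✓

x ≈ 18.8 km, y ≈ -24.4 km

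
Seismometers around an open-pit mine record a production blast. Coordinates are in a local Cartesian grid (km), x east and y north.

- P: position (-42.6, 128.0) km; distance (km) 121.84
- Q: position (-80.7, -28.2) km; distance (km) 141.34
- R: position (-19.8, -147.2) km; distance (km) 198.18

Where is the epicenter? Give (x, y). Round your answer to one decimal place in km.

x ≈ 42.6 km, y ≈ 40.9 km

Circle about each station: (x + 42.6)² + (y − 128.0)² = 121.84²; (x + 80.7)² + (y + 28.2)² = 141.34²; (x + 19.8)² + (y + 147.2)² = 198.18².
Subtracting the P equation from the Q and R equations removes the quadratic terms:
-76.2 x − 312.4 y = -16023.04
45.6 x − 550.4 y = -20569.21
Solving the 2×2 system: x ≈ 42.6, y ≈ 40.9 km.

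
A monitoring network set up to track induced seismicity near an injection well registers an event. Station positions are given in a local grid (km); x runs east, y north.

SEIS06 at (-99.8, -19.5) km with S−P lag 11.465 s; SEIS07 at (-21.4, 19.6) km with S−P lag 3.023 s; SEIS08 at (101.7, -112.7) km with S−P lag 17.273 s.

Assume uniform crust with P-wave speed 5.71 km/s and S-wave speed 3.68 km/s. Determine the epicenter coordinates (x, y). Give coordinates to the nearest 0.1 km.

x ≈ 4.4 km, y ≈ 37.3 km

Distance from S−P lag: d = Δt · v_P v_S / (v_P − v_S) = Δt · (5.71·3.68)/(5.71−3.68) ≈ 10.3511·Δt.
So d_SEIS06 = 118.68, d_SEIS07 = 31.29, d_SEIS08 = 178.80 km.
Circle about each station: (x + 99.8)² + (y + 19.5)² = 118.68²; (x + 21.4)² + (y − 19.6)² = 31.29²; (x − 101.7)² + (y + 112.7)² = 178.80².
Subtracting the SEIS06 equation from the SEIS07 and SEIS08 equations removes the quadratic terms:
156.8 x + 78.2 y = 3607.71
403.0 x − 186.4 y = -5180.61
Solving the 2×2 system: x ≈ 4.4, y ≈ 37.3 km.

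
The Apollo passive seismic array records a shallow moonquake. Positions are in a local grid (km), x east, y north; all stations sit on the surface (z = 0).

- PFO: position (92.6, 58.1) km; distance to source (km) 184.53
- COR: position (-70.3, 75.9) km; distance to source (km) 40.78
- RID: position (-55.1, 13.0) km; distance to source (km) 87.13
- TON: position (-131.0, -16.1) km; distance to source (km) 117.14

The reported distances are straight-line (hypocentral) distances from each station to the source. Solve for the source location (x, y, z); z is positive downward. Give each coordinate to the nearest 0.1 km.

(-86.2, 85.9, 36.2)

Each station gives a sphere (x−x_i)² + (y−y_i)² + z² = d_i² (stations at z=0).
Subtracting the PFO sphere from COR and RID: z² cancels, leaving linear equations in x and y:
-325.8 x + 35.6 y = 31140.84
-295.4 x − 90.2 y = 17714.32
Solving: x ≈ -86.197, y ≈ 85.899 km (keep extra digits for the depth step; rounded: -86.2, 85.9).
Then from the PFO sphere: z² = 184.53² − (x − 92.6)² − (y − 58.1)² with x = -86.197, y = 85.899, so z ≈ 36.196 ≈ 36.2 km.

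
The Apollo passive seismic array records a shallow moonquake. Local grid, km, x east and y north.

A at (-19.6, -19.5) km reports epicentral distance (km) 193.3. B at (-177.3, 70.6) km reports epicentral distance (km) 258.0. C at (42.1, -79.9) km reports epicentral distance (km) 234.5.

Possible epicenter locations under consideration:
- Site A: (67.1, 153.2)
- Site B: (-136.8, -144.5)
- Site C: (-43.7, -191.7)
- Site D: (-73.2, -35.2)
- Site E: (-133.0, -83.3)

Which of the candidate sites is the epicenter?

Site A

For each candidate, compare |candidate − station| to the reported distance:
Site A: residuals A 0.1, B 0.0, C 0.1 → max 0.1 km
Site B: residuals A 21.9, B 39.1, C 44.3 → max 44.3 km
Site C: residuals A 19.4, B 36.4, C 93.6 → max 93.6 km
Site D: residuals A 137.4, B 109.6, C 110.8 → max 137.4 km
Site E: residuals A 63.2, B 97.9, C 59.4 → max 97.9 km
Only Site A has all residuals ≈ 0.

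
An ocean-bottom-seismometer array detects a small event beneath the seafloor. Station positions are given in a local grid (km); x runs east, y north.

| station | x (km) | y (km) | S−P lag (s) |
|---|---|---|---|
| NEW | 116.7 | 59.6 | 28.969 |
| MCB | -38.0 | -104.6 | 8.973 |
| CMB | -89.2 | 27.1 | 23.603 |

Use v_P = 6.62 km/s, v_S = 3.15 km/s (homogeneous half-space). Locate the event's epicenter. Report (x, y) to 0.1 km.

Distance from S−P lag: d = Δt · v_P v_S / (v_P − v_S) = Δt · (6.62·3.15)/(6.62−3.15) ≈ 6.0095·Δt.
So d_NEW = 174.09, d_MCB = 53.92, d_CMB = 141.84 km.
Circle about each station: (x − 116.7)² + (y − 59.6)² = 174.09²; (x + 38.0)² + (y + 104.6)² = 53.92²; (x + 89.2)² + (y − 27.1)² = 141.84².
Subtracting the NEW equation from the MCB and CMB equations removes the quadratic terms:
-309.4 x − 328.4 y = 22614.07
-411.8 x − 65.0 y = 1708.74
Solving the 2×2 system: x ≈ 7.9, y ≈ -76.3 km.

(7.9, -76.3)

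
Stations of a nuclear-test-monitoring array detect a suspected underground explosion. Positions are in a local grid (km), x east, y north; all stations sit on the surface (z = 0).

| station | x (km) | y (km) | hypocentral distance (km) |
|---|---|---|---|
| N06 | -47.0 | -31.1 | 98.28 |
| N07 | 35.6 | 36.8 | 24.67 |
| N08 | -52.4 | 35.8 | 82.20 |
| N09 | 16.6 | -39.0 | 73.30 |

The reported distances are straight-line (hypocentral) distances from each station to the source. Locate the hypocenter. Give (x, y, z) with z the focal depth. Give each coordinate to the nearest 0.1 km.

x ≈ 26.6 km, y ≈ 30.2 km, depth ≈ 22.0 km

Each station gives a sphere (x−x_i)² + (y−y_i)² + z² = d_i² (stations at z=0).
Subtracting the N06 sphere from N07 and N08: z² cancels, leaving linear equations in x and y:
165.2 x + 135.8 y = 8495.74
-10.8 x + 133.8 y = 3753.31
Solving: x ≈ 26.602, y ≈ 30.199 km (keep extra digits for the depth step; rounded: 26.6, 30.2).
Then from the N06 sphere: z² = 98.28² − (x + 47.0)² − (y + 31.1)² with x = 26.602, y = 30.199, so z ≈ 22.003 ≈ 22.0 km.
Check against N09 (with the unrounded solution): distance 73.30 ≈ 73.30 km. ✓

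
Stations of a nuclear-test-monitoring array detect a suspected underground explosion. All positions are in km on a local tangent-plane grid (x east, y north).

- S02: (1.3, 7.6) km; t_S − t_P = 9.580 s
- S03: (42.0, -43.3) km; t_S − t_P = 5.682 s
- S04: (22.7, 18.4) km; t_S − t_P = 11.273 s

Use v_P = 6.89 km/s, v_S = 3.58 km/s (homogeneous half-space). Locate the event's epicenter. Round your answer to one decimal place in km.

4.9 km east, -63.7 km north

Distance from S−P lag: d = Δt · v_P v_S / (v_P − v_S) = Δt · (6.89·3.58)/(6.89−3.58) ≈ 7.4520·Δt.
So d_S02 = 71.39, d_S03 = 42.34, d_S04 = 84.01 km.
Circle about each station: (x − 1.3)² + (y − 7.6)² = 71.39²; (x − 42.0)² + (y + 43.3)² = 42.34²; (x − 22.7)² + (y − 18.4)² = 84.01².
Subtracting the S02 equation from the S03 and S04 equations removes the quadratic terms:
81.4 x − 101.8 y = 6883.30
42.8 x + 21.6 y = -1166.75
Solving the 2×2 system: x ≈ 4.9, y ≈ -63.7 km.
Check against S02 (with the unrounded x, y): √((x − 1.3)²+(y − 7.6)²) = 71.40 ≈ 71.39 km. ✓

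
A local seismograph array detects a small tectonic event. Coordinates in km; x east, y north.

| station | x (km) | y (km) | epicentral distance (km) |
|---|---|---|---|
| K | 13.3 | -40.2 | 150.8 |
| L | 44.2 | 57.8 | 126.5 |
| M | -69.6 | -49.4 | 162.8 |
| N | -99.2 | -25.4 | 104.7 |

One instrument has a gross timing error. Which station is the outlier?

M

Solve using three stations at a time. Using K, L, N (subtract circle equations pairwise → linear system) gives (x, y) ≈ (-80.8, 77.7).
Distances from that point to each station vs reported:
  K: calculated 150.8 vs reported 150.8 → residual 0.0 km
  L: calculated 126.5 vs reported 126.5 → residual 0.0 km
  M: calculated 127.6 vs reported 162.8 → residual 35.2 km
  N: calculated 104.7 vs reported 104.7 → residual 0.0 km
K, L, N are mutually consistent (residuals ≈ 0); M is off by 35.2 km.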